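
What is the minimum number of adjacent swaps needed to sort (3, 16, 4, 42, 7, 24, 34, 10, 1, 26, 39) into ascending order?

The minimum number of adjacent swaps to sort an array equals its inversion count, since every such swap removes exactly one inversion.
Count inversions — for each element, later elements that are smaller:
3: 1 → 1
16: 4, 7, 10, 1 → 4
4: 1 → 1
42: 7, 24, 34, 10, 1, 26, 39 → 7
7: 1 → 1
24: 10, 1 → 2
34: 10, 1, 26 → 3
10: 1 → 1
1: none → 0
26: none → 0
39: none → 0
Total inversions: 1 + 4 + 1 + 7 + 1 + 2 + 3 + 1 + 0 + 0 + 0 = 20

Adjacent swaps: 20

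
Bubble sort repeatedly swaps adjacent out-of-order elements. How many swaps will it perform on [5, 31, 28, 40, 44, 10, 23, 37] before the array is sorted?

Each adjacent swap fixes exactly one inversion, so the minimum swap count equals the number of inversions.
Count inversions — for each element, later elements that are smaller:
5: none → 0
31: 28, 10, 23 → 3
28: 10, 23 → 2
40: 10, 23, 37 → 3
44: 10, 23, 37 → 3
10: none → 0
23: none → 0
37: none → 0
Total inversions: 0 + 3 + 2 + 3 + 3 + 0 + 0 + 0 = 11

11 swaps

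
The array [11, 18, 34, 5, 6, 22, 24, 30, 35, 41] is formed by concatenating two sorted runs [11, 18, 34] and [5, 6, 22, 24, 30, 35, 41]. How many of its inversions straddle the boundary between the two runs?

Cross-inversions: 9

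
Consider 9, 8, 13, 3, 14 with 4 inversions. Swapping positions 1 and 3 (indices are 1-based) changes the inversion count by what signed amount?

+1

Positions 1 and 3 hold 9 and 13; after swapping, the array is [13, 8, 9, 3, 14].
Count, for each position, how many later elements it exceeds:
13: 3
8: 1
9: 1
3: 0
14: 0
Sum: 3 + 1 + 1 + 0 + 0 = 5
Change: 5 − 4 = +1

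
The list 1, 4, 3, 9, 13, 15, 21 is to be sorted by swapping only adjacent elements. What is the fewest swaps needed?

1 adjacent swap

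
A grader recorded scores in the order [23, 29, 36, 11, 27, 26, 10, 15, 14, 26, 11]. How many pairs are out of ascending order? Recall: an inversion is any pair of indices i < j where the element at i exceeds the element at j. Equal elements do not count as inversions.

36 out-of-order pairs

Element-by-element contributions:
23: 5
29: 8
36: 8
11: 1
27: 6
26: 4
10: 0
15: 2
14: 1
26: 1
11: 0
Sum: 5 + 8 + 8 + 1 + 6 + 4 + 0 + 2 + 1 + 1 + 0 = 36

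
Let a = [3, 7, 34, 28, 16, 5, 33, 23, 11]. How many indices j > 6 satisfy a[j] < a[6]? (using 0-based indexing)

2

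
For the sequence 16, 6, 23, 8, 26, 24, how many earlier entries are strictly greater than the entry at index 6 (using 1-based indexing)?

1

The element at index 6 is 24.
Elements before it: 16, 6, 23, 8, 26
Those larger than 24: 26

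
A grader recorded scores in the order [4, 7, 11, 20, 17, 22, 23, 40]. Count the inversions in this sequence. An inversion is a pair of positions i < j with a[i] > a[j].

1

Count, for each position, how many later elements it exceeds:
4: 0
7: 0
11: 0
20: 1
17: 0
22: 0
23: 0
40: 0
Sum: 0 + 0 + 0 + 1 + 0 + 0 + 0 + 0 = 1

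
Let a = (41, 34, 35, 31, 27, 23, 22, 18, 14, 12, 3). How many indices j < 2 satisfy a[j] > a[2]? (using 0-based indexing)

1

The element at index 2 is 35.
Elements before it: 41, 34
Those larger than 35: 41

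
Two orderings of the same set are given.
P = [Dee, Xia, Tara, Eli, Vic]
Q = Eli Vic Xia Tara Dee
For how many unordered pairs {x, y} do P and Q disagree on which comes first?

Disagreeing pairs: 8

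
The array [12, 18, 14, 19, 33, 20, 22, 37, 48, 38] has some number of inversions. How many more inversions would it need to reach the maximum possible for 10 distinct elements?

41

Maximum inversions for 10 distinct elements is C(10, 2) = 10·9/2 = 45.
Current inversions — for each element, count later smaller elements:
12: 0
18: 1
14: 0
19: 0
33: 2
20: 0
22: 0
37: 0
48: 1
38: 0
Current total: 0 + 1 + 0 + 0 + 2 + 0 + 0 + 0 + 1 + 0 = 4
Shortfall: 45 − 4 = 41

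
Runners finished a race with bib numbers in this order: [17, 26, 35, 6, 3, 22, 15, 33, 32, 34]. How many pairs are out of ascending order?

17 inversions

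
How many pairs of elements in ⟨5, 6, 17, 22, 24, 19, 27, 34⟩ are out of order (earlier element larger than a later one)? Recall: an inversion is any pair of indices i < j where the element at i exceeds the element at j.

2

Element-by-element contributions:
5: 0
6: 0
17: 0
22: 1
24: 1
19: 0
27: 0
34: 0
Sum: 0 + 0 + 0 + 1 + 1 + 0 + 0 + 0 = 2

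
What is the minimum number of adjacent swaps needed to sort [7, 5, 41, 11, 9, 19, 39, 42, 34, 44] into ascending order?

The minimum number of adjacent swaps to sort an array equals its inversion count, since every such swap removes exactly one inversion.
Count inversions — for each element, later elements that are smaller:
7: 5 → 1
5: none → 0
41: 11, 9, 19, 39, 34 → 5
11: 9 → 1
9: none → 0
19: none → 0
39: 34 → 1
42: 34 → 1
34: none → 0
44: none → 0
Total inversions: 1 + 0 + 5 + 1 + 0 + 0 + 1 + 1 + 0 + 0 = 9

9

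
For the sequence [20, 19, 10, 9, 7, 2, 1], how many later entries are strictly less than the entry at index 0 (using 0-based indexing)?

The element at index 0 is 20.
Elements after it: 19, 10, 9, 7, 2, 1
Those smaller than 20: 19, 10, 9, 7, 2, 1

6 such elements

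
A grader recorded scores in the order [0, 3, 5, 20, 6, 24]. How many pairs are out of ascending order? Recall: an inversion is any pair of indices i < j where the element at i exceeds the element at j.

1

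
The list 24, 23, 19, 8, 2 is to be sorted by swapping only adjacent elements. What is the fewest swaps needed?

10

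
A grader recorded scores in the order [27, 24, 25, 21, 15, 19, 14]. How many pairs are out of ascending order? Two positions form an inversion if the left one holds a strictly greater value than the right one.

19

Sweep left to right; for each value list the smaller values that follow it:
27 → 24, 25, 21, 15, 19, 14 → 6
24 → 21, 15, 19, 14 → 4
25 → 21, 15, 19, 14 → 4
21 → 15, 19, 14 → 3
15 → 14 → 1
19 → 14 → 1
14 → none → 0
Sum: 6 + 4 + 4 + 3 + 1 + 1 + 0 = 19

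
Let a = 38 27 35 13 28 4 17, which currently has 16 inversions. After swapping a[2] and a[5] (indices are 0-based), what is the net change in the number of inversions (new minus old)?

Positions 2 and 5 hold 35 and 4; after swapping, the array is [38, 27, 4, 13, 28, 35, 17].
For each element, count later entries that are smaller:
38: 6
27: 3
4: 0
13: 0
28: 1
35: 1
17: 0
Sum: 6 + 3 + 0 + 0 + 1 + 1 + 0 = 11
Change: 11 − 16 = -5

-5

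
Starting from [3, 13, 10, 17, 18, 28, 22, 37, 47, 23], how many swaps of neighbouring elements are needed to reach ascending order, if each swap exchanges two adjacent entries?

The minimum number of adjacent swaps to sort an array equals its inversion count, since every such swap removes exactly one inversion.
Count inversions — for each element, later elements that are smaller:
3: none → 0
13: 10 → 1
10: none → 0
17: none → 0
18: none → 0
28: 22, 23 → 2
22: none → 0
37: 23 → 1
47: 23 → 1
23: none → 0
Total inversions: 0 + 1 + 0 + 0 + 0 + 2 + 0 + 1 + 1 + 0 = 5

5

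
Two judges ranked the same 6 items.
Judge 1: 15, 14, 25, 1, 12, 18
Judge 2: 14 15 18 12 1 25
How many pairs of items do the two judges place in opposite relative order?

7 discordant pairs

Assign each item its position (1..6) in the first ordering, then rewrite the second ordering as that position sequence:
positions: 15→1, 14→2, 25→3, 1→4, 12→5, 18→6
second ordering as positions: [2, 1, 6, 5, 4, 3]
Discordant pairs = inversions in this position sequence.
2: 1 → 1
1: 0
6: 5, 4, 3 → 3
5: 4, 3 → 2
4: 3 → 1
3: 0
Total: 1 + 0 + 3 + 2 + 1 + 0 = 7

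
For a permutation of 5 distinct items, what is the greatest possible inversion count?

The maximum occurs when the array is in strictly decreasing order: every one of the C(5, 2) pairs is inverted.
C(5, 2) = 5·4/2 = 10

There are 10 inversions.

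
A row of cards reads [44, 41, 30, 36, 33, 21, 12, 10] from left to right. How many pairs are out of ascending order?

26 inversions

Element-by-element contributions:
44 → 41, 30, 36, 33, 21, 12, 10 → 7
41 → 30, 36, 33, 21, 12, 10 → 6
30 → 21, 12, 10 → 3
36 → 33, 21, 12, 10 → 4
33 → 21, 12, 10 → 3
21 → 12, 10 → 2
12 → 10 → 1
10 → none → 0
Sum: 7 + 6 + 3 + 4 + 3 + 2 + 1 + 0 = 26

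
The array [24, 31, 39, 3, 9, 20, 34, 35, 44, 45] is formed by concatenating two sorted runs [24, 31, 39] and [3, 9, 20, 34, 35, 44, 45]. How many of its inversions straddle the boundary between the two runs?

11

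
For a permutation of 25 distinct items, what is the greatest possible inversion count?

A reversed (strictly descending) arrangement makes every pair an inversion, giving C(25, 2) inversions.
C(25, 2) = 25·24/2 = 300

300 inversions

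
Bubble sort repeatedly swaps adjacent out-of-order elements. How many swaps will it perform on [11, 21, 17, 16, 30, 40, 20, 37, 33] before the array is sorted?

9

The minimum number of adjacent swaps to sort an array equals its inversion count, since every such swap removes exactly one inversion.
Count inversions — for each element, later elements that are smaller:
11: none → 0
21: 17, 16, 20 → 3
17: 16 → 1
16: none → 0
30: 20 → 1
40: 20, 37, 33 → 3
20: none → 0
37: 33 → 1
33: none → 0
Total inversions: 0 + 3 + 1 + 0 + 1 + 3 + 0 + 1 + 0 = 9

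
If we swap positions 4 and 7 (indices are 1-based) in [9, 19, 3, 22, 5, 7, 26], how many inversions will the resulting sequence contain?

Positions 4 and 7 hold 22 and 26; after swapping, the array is [9, 19, 3, 26, 5, 7, 22].
Element-by-element contributions:
9 → 3, 5, 7 → 3
19 → 3, 5, 7 → 3
3 → none → 0
26 → 5, 7, 22 → 3
5 → none → 0
7 → none → 0
22 → none → 0
Sum: 3 + 3 + 0 + 3 + 0 + 0 + 0 = 9

9 inversions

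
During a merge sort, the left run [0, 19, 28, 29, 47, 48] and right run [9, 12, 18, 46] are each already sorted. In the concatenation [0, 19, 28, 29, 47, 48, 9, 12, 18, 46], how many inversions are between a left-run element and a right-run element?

Split inversions: 17

Count, for every r in R, how many entries of L exceed r:
r = 9: 19, 28, 29, 47, 48 → 5
r = 12: 19, 28, 29, 47, 48 → 5
r = 18: 19, 28, 29, 47, 48 → 5
r = 46: 47, 48 → 2
Cross-inversions: 5 + 5 + 5 + 2 = 17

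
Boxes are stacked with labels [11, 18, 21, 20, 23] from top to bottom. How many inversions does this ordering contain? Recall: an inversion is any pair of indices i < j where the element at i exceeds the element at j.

1

Inversion pairs (indices are 0-based):
(2,3): 21 > 20
That's 1 pair.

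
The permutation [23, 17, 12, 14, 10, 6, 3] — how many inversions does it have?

There are 20 inversions.

For each element, count later entries that are smaller:
23 → 17, 12, 14, 10, 6, 3 → 6
17 → 12, 14, 10, 6, 3 → 5
12 → 10, 6, 3 → 3
14 → 10, 6, 3 → 3
10 → 6, 3 → 2
6 → 3 → 1
3 → none → 0
Sum: 6 + 5 + 3 + 3 + 2 + 1 + 0 = 20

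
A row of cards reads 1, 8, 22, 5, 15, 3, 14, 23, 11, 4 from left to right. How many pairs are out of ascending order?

20 out-of-order pairs

Sweep left to right; for each value list the smaller values that follow it:
1 → none → 0
8 → 5, 3, 4 → 3
22 → 5, 15, 3, 14, 11, 4 → 6
5 → 3, 4 → 2
15 → 3, 14, 11, 4 → 4
3 → none → 0
14 → 11, 4 → 2
23 → 11, 4 → 2
11 → 4 → 1
4 → none → 0
Sum: 0 + 3 + 6 + 2 + 4 + 0 + 2 + 2 + 1 + 0 = 20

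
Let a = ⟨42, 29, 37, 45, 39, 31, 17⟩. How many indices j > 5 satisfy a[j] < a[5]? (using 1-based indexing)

The element at index 5 is 39.
Elements after it: 31, 17
Those smaller than 39: 31, 17

2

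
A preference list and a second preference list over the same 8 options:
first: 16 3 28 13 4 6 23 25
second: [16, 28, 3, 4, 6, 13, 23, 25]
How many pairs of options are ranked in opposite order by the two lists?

There are 3 pairs.

Assign each item its position (1..8) in the first ordering, then rewrite the second ordering as that position sequence:
positions: 16→1, 3→2, 28→3, 13→4, 4→5, 6→6, 23→7, 25→8
second ordering as positions: [1, 3, 2, 5, 6, 4, 7, 8]
Discordant pairs = inversions in this position sequence.
1: 0
3: 2 → 1
2: 0
5: 4 → 1
6: 4 → 1
4: 0
7: 0
8: 0
Total: 0 + 1 + 0 + 1 + 1 + 0 + 0 + 0 = 3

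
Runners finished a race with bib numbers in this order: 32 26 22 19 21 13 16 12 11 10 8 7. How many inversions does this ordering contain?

For each element, count later entries that are smaller:
32: 11
26: 10
22: 9
19: 7
21: 7
13: 5
16: 5
12: 4
11: 3
10: 2
8: 1
7: 0
Sum: 11 + 10 + 9 + 7 + 7 + 5 + 5 + 4 + 3 + 2 + 1 + 0 = 64

64 out-of-order pairs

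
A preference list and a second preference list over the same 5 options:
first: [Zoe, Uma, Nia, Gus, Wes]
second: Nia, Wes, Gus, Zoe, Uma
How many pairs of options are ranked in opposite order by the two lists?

Assign each item its position (1..5) in the first ordering, then rewrite the second ordering as that position sequence:
positions: Zoe→1, Uma→2, Nia→3, Gus→4, Wes→5
second ordering as positions: [3, 5, 4, 1, 2]
Discordant pairs = inversions in this position sequence.
3: 1, 2 → 2
5: 4, 1, 2 → 3
4: 1, 2 → 2
1: 0
2: 0
Total: 2 + 3 + 2 + 0 + 0 = 7

7 pairs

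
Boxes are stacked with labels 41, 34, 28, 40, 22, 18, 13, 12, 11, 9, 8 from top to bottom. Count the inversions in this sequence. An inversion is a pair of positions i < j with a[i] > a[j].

53

Element-by-element contributions:
41 → 34, 28, 40, 22, 18, 13, 12, 11, 9, 8 → 10
34 → 28, 22, 18, 13, 12, 11, 9, 8 → 8
28 → 22, 18, 13, 12, 11, 9, 8 → 7
40 → 22, 18, 13, 12, 11, 9, 8 → 7
22 → 18, 13, 12, 11, 9, 8 → 6
18 → 13, 12, 11, 9, 8 → 5
13 → 12, 11, 9, 8 → 4
12 → 11, 9, 8 → 3
11 → 9, 8 → 2
9 → 8 → 1
8 → none → 0
Sum: 10 + 8 + 7 + 7 + 6 + 5 + 4 + 3 + 2 + 1 + 0 = 53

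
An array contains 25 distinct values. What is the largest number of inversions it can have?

300

The maximum occurs when the array is in strictly decreasing order: every one of the C(25, 2) pairs is inverted.
C(25, 2) = 25·24/2 = 300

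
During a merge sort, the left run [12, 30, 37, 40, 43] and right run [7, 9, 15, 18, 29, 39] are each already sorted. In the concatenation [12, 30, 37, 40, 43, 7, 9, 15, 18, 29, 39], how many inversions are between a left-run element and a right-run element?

For each element r of the right run, count left-run elements greater than r:
r = 7: 12, 30, 37, 40, 43 → 5
r = 9: 12, 30, 37, 40, 43 → 5
r = 15: 30, 37, 40, 43 → 4
r = 18: 30, 37, 40, 43 → 4
r = 29: 30, 37, 40, 43 → 4
r = 39: 40, 43 → 2
Cross-inversions: 5 + 5 + 4 + 4 + 4 + 2 = 24

There are 24 cross-inversions.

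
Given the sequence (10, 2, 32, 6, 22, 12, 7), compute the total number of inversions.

Inversion pairs (indices are 0-based):
(0,1): 10 > 2
(0,3): 10 > 6
(0,6): 10 > 7
(2,3): 32 > 6
(2,4): 32 > 22
(2,5): 32 > 12
(2,6): 32 > 7
(4,5): 22 > 12
(4,6): 22 > 7
(5,6): 12 > 7
That's 10 pairs.

10 inversions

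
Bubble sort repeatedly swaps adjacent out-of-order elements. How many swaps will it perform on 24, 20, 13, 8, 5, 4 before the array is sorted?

15 swaps

Minimum adjacent swaps = number of inversions (each swap of adjacent out-of-order elements removes one inversion and no swap can remove more).
Count inversions — for each element, later elements that are smaller:
24: 20, 13, 8, 5, 4 → 5
20: 13, 8, 5, 4 → 4
13: 8, 5, 4 → 3
8: 5, 4 → 2
5: 4 → 1
4: none → 0
Total inversions: 5 + 4 + 3 + 2 + 1 + 0 = 15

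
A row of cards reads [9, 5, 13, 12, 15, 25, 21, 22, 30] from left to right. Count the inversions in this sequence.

4

Count, for each position, how many later elements it exceeds:
9: 1
5: 0
13: 1
12: 0
15: 0
25: 2
21: 0
22: 0
30: 0
Sum: 1 + 0 + 1 + 0 + 0 + 2 + 0 + 0 + 0 = 4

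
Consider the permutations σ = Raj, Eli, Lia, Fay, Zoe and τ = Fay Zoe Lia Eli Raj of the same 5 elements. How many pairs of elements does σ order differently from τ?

Assign each item its position (1..5) in the first ordering, then rewrite the second ordering as that position sequence:
positions: Raj→1, Eli→2, Lia→3, Fay→4, Zoe→5
second ordering as positions: [4, 5, 3, 2, 1]
Discordant pairs = inversions in this position sequence.
4: 3, 2, 1 → 3
5: 3, 2, 1 → 3
3: 2, 1 → 2
2: 1 → 1
1: 0
Total: 3 + 3 + 2 + 1 + 0 = 9

Discordant pairs: 9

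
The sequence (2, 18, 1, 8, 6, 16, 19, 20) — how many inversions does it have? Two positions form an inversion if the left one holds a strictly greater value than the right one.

Inversions: 6

Count, for each position, how many later elements it exceeds:
2 → 1 → 1
18 → 1, 8, 6, 16 → 4
1 → none → 0
8 → 6 → 1
6 → none → 0
16 → none → 0
19 → none → 0
20 → none → 0
Sum: 1 + 4 + 0 + 1 + 0 + 0 + 0 + 0 = 6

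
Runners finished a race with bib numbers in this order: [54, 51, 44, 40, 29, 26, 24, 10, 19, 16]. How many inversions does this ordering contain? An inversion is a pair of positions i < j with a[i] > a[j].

Sweep left to right; for each value list the smaller values that follow it:
54 → 51, 44, 40, 29, 26, 24, 10, 19, 16 → 9
51 → 44, 40, 29, 26, 24, 10, 19, 16 → 8
44 → 40, 29, 26, 24, 10, 19, 16 → 7
40 → 29, 26, 24, 10, 19, 16 → 6
29 → 26, 24, 10, 19, 16 → 5
26 → 24, 10, 19, 16 → 4
24 → 10, 19, 16 → 3
10 → none → 0
19 → 16 → 1
16 → none → 0
Sum: 9 + 8 + 7 + 6 + 5 + 4 + 3 + 0 + 1 + 0 = 43

43 out-of-order pairs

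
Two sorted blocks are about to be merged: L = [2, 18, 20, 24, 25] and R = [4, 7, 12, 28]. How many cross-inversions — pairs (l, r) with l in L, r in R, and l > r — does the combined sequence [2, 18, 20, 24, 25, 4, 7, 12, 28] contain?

For each element r of the right run, count left-run elements greater than r:
r = 4: 18, 20, 24, 25 → 4
r = 7: 18, 20, 24, 25 → 4
r = 12: 18, 20, 24, 25 → 4
r = 28: none → 0
Cross-inversions: 4 + 4 + 4 + 0 = 12

12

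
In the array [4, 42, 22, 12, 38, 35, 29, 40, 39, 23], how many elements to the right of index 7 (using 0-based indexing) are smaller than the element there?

The element at index 7 is 40.
Elements after it: 39, 23
Those smaller than 40: 39, 23

2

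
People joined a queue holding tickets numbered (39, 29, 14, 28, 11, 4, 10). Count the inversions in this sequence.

For each element, count later entries that are smaller:
39 → 29, 14, 28, 11, 4, 10 → 6
29 → 14, 28, 11, 4, 10 → 5
14 → 11, 4, 10 → 3
28 → 11, 4, 10 → 3
11 → 4, 10 → 2
4 → none → 0
10 → none → 0
Sum: 6 + 5 + 3 + 3 + 2 + 0 + 0 = 19

Out-of-order pairs: 19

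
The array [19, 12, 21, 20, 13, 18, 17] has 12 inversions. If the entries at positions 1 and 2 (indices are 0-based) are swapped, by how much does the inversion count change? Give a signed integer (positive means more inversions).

Positions 1 and 2 hold 12 and 21; after swapping, the array is [19, 21, 12, 20, 13, 18, 17].
Count, for each position, how many later elements it exceeds:
19 → 12, 13, 18, 17 → 4
21 → 12, 20, 13, 18, 17 → 5
12 → none → 0
20 → 13, 18, 17 → 3
13 → none → 0
18 → 17 → 1
17 → none → 0
Sum: 4 + 5 + 0 + 3 + 0 + 1 + 0 = 13
Change: 13 − 12 = +1

+1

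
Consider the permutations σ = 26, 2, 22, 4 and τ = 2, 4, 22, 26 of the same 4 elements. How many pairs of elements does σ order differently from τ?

4 discordant pairs

Assign each item its position (1..4) in the first ordering, then rewrite the second ordering as that position sequence:
positions: 26→1, 2→2, 22→3, 4→4
second ordering as positions: [2, 4, 3, 1]
Discordant pairs = inversions in this position sequence.
2: 1 → 1
4: 3, 1 → 2
3: 1 → 1
1: 0
Total: 1 + 2 + 1 + 0 = 4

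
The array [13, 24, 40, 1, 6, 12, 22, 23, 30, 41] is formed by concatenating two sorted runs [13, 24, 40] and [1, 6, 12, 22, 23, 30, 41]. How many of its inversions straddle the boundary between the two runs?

14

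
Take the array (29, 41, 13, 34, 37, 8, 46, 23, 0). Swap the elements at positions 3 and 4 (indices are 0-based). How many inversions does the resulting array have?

23

Positions 3 and 4 hold 34 and 37; after swapping, the array is [29, 41, 13, 37, 34, 8, 46, 23, 0].
Sweep left to right; for each value list the smaller values that follow it:
29 → 13, 8, 23, 0 → 4
41 → 13, 37, 34, 8, 23, 0 → 6
13 → 8, 0 → 2
37 → 34, 8, 23, 0 → 4
34 → 8, 23, 0 → 3
8 → 0 → 1
46 → 23, 0 → 2
23 → 0 → 1
0 → none → 0
Sum: 4 + 6 + 2 + 4 + 3 + 1 + 2 + 1 + 0 = 23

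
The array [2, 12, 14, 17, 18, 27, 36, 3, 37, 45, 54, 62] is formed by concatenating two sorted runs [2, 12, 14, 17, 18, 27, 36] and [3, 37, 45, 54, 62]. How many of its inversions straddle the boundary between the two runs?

6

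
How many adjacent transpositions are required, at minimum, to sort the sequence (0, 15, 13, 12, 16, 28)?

There are 3 swaps.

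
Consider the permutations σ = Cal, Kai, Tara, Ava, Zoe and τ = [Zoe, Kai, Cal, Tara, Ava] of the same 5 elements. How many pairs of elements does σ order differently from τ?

Discordant pairs: 5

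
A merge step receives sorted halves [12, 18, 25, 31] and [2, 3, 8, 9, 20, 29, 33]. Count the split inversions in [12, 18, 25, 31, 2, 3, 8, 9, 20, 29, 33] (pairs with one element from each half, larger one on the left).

19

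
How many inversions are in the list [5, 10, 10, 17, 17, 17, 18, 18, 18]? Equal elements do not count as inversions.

0

Element-by-element contributions:
5 → none → 0
10 → none → 0
10 → none → 0
17 → none → 0
17 → none → 0
17 → none → 0
18 → none → 0
18 → none → 0
18 → none → 0
Sum: 0 + 0 + 0 + 0 + 0 + 0 + 0 + 0 + 0 = 0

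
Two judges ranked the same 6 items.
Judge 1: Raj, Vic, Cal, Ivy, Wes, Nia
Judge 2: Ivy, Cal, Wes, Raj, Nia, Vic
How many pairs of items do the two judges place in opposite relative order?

8

Assign each item its position (1..6) in the first ordering, then rewrite the second ordering as that position sequence:
positions: Raj→1, Vic→2, Cal→3, Ivy→4, Wes→5, Nia→6
second ordering as positions: [4, 3, 5, 1, 6, 2]
Discordant pairs = inversions in this position sequence.
4: 3, 1, 2 → 3
3: 1, 2 → 2
5: 1, 2 → 2
1: 0
6: 2 → 1
2: 0
Total: 3 + 2 + 2 + 0 + 1 + 0 = 8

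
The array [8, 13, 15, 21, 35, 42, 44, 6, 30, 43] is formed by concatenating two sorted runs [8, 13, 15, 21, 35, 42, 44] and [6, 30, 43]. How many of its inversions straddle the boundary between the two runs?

For each element r of the right run, count left-run elements greater than r:
r = 6: 8, 13, 15, 21, 35, 42, 44 → 7
r = 30: 35, 42, 44 → 3
r = 43: 44 → 1
Cross-inversions: 7 + 3 + 1 = 11

11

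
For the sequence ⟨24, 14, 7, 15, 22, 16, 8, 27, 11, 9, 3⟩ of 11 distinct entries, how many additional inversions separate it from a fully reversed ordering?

20

Maximum inversions for 11 distinct elements is C(11, 2) = 11·10/2 = 55.
Current inversions — for each element, count later smaller elements:
24: 9
14: 5
7: 1
15: 4
22: 5
16: 4
8: 1
27: 3
11: 2
9: 1
3: 0
Current total: 9 + 5 + 1 + 4 + 5 + 4 + 1 + 3 + 2 + 1 + 0 = 35
Shortfall: 55 − 35 = 20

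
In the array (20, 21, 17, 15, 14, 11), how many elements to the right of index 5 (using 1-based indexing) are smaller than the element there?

The element at index 5 is 14.
Elements after it: 11
Those smaller than 14: 11

1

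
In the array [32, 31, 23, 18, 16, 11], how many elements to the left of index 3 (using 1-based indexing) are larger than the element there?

The element at index 3 is 23.
Elements before it: 32, 31
Those larger than 23: 32, 31

2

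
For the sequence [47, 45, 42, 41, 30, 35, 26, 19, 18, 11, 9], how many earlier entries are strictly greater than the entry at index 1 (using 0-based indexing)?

1

The element at index 1 is 45.
Elements before it: 47
Those larger than 45: 47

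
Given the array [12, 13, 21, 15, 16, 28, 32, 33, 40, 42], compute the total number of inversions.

2 out-of-order pairs

Sweep left to right; for each value list the smaller values that follow it:
12 → none → 0
13 → none → 0
21 → 15, 16 → 2
15 → none → 0
16 → none → 0
28 → none → 0
32 → none → 0
33 → none → 0
40 → none → 0
42 → none → 0
Sum: 0 + 0 + 2 + 0 + 0 + 0 + 0 + 0 + 0 + 0 = 2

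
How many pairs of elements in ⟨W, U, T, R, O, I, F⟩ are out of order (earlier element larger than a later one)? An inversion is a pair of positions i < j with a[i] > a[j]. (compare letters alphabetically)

Sweep left to right; for each value list the smaller values that follow it:
W → U, T, R, O, I, F → 6
U → T, R, O, I, F → 5
T → R, O, I, F → 4
R → O, I, F → 3
O → I, F → 2
I → F → 1
F → none → 0
Sum: 6 + 5 + 4 + 3 + 2 + 1 + 0 = 21

21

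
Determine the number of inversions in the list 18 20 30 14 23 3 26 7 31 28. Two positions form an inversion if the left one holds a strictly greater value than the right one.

For each element, count later entries that are smaller:
18: 3
20: 3
30: 6
14: 2
23: 2
3: 0
26: 1
7: 0
31: 1
28: 0
Sum: 3 + 3 + 6 + 2 + 2 + 0 + 1 + 0 + 1 + 0 = 18

18 out-of-order pairs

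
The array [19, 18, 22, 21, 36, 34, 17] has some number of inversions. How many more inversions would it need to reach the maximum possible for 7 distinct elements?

12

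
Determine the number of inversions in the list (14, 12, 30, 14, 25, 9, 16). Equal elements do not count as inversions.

There are 10 inversions.

For each element, count later entries that are smaller:
14 → 12, 9 → 2
12 → 9 → 1
30 → 14, 25, 9, 16 → 4
14 → 9 → 1
25 → 9, 16 → 2
9 → none → 0
16 → none → 0
Sum: 2 + 1 + 4 + 1 + 2 + 0 + 0 = 10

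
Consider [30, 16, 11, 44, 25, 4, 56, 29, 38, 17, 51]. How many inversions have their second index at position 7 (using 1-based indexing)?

0 such elements

The element at index 7 is 56.
Elements before it: 30, 16, 11, 44, 25, 4
None of them are larger than 56.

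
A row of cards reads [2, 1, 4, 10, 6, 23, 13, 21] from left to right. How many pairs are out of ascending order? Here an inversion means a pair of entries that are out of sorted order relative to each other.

4 inversions

For each element, count later entries that are smaller:
2 → 1 → 1
1 → none → 0
4 → none → 0
10 → 6 → 1
6 → none → 0
23 → 13, 21 → 2
13 → none → 0
21 → none → 0
Sum: 1 + 0 + 0 + 1 + 0 + 2 + 0 + 0 = 4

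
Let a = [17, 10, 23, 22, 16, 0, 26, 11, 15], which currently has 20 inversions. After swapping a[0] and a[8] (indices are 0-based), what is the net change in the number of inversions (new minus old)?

-3

Positions 0 and 8 hold 17 and 15; after swapping, the array is [15, 10, 23, 22, 16, 0, 26, 11, 17].
Element-by-element contributions:
15 → 10, 0, 11 → 3
10 → 0 → 1
23 → 22, 16, 0, 11, 17 → 5
22 → 16, 0, 11, 17 → 4
16 → 0, 11 → 2
0 → none → 0
26 → 11, 17 → 2
11 → none → 0
17 → none → 0
Sum: 3 + 1 + 5 + 4 + 2 + 0 + 2 + 0 + 0 = 17
Change: 17 − 20 = -3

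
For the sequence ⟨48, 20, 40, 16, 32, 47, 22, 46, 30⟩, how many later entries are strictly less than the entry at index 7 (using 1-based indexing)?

The element at index 7 is 22.
Elements after it: 46, 30
None of them are smaller than 22.

0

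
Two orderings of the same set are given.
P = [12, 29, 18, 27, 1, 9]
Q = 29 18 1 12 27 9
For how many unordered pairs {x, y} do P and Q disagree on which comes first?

4 disagreeing pairs

Assign each item its position (1..6) in the first ordering, then rewrite the second ordering as that position sequence:
positions: 12→1, 29→2, 18→3, 27→4, 1→5, 9→6
second ordering as positions: [2, 3, 5, 1, 4, 6]
Discordant pairs = inversions in this position sequence.
2: 1 → 1
3: 1 → 1
5: 1, 4 → 2
1: 0
4: 0
6: 0
Total: 1 + 1 + 2 + 0 + 0 + 0 = 4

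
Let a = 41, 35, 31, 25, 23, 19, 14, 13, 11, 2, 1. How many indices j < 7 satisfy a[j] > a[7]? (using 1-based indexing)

The element at index 7 is 14.
Elements before it: 41, 35, 31, 25, 23, 19
Those larger than 14: 41, 35, 31, 25, 23, 19

6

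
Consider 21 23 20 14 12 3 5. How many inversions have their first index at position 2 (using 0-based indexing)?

The element at index 2 is 20.
Elements after it: 14, 12, 3, 5
Those smaller than 20: 14, 12, 3, 5

4 such elements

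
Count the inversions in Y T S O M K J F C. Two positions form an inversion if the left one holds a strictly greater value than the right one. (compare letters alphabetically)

36 inversions

Element-by-element contributions:
Y: 8
T: 7
S: 6
O: 5
M: 4
K: 3
J: 2
F: 1
C: 0
Sum: 8 + 7 + 6 + 5 + 4 + 3 + 2 + 1 + 0 = 36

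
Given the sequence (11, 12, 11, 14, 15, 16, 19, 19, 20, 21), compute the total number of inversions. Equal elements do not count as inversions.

1

Count, for each position, how many later elements it exceeds:
11: 0
12: 1
11: 0
14: 0
15: 0
16: 0
19: 0
19: 0
20: 0
21: 0
Sum: 0 + 1 + 0 + 0 + 0 + 0 + 0 + 0 + 0 + 0 = 1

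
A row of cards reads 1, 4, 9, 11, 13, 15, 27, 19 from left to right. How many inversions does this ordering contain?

There is 1 out-of-order pair.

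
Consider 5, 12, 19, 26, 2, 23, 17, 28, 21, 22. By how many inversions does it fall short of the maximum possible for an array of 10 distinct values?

31

Maximum inversions for 10 distinct elements is C(10, 2) = 10·9/2 = 45.
Current inversions — for each element, count later smaller elements:
5: 1
12: 1
19: 2
26: 5
2: 0
23: 3
17: 0
28: 2
21: 0
22: 0
Current total: 1 + 1 + 2 + 5 + 0 + 3 + 0 + 2 + 0 + 0 = 14
Shortfall: 45 − 14 = 31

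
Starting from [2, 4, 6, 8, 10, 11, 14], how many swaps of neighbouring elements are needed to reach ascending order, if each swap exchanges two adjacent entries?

Minimum adjacent swaps = number of inversions (each swap of adjacent out-of-order elements removes one inversion and no swap can remove more).
Count inversions — for each element, later elements that are smaller:
2: none → 0
4: none → 0
6: none → 0
8: none → 0
10: none → 0
11: none → 0
14: none → 0
Total inversions: 0 + 0 + 0 + 0 + 0 + 0 + 0 = 0

0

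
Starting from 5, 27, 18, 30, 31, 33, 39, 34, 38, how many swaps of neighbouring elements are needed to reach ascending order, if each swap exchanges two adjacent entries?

There are 3 swaps.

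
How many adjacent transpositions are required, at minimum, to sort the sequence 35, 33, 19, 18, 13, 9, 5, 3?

Minimum adjacent swaps = number of inversions (each swap of adjacent out-of-order elements removes one inversion and no swap can remove more).
Count inversions — for each element, later elements that are smaller:
35: 33, 19, 18, 13, 9, 5, 3 → 7
33: 19, 18, 13, 9, 5, 3 → 6
19: 18, 13, 9, 5, 3 → 5
18: 13, 9, 5, 3 → 4
13: 9, 5, 3 → 3
9: 5, 3 → 2
5: 3 → 1
3: none → 0
Total inversions: 7 + 6 + 5 + 4 + 3 + 2 + 1 + 0 = 28

28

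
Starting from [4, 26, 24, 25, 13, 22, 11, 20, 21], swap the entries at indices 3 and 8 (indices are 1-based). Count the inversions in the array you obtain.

18

Positions 3 and 8 hold 24 and 20; after swapping, the array is [4, 26, 20, 25, 13, 22, 11, 24, 21].
Element-by-element contributions:
4 → none → 0
26 → 20, 25, 13, 22, 11, 24, 21 → 7
20 → 13, 11 → 2
25 → 13, 22, 11, 24, 21 → 5
13 → 11 → 1
22 → 11, 21 → 2
11 → none → 0
24 → 21 → 1
21 → none → 0
Sum: 0 + 7 + 2 + 5 + 1 + 2 + 0 + 1 + 0 = 18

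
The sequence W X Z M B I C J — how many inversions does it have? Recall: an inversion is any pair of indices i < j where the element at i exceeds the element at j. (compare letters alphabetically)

Count, for each position, how many later elements it exceeds:
W: 5
X: 5
Z: 5
M: 4
B: 0
I: 1
C: 0
J: 0
Sum: 5 + 5 + 5 + 4 + 0 + 1 + 0 + 0 = 20

20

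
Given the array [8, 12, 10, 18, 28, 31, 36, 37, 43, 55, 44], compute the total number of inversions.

Inversions: 2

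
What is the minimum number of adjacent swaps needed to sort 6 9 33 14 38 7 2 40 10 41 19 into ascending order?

19

Minimum adjacent swaps = number of inversions (each swap of adjacent out-of-order elements removes one inversion and no swap can remove more).
Count inversions — for each element, later elements that are smaller:
6: 2 → 1
9: 7, 2 → 2
33: 14, 7, 2, 10, 19 → 5
14: 7, 2, 10 → 3
38: 7, 2, 10, 19 → 4
7: 2 → 1
2: none → 0
40: 10, 19 → 2
10: none → 0
41: 19 → 1
19: none → 0
Total inversions: 1 + 2 + 5 + 3 + 4 + 1 + 0 + 2 + 0 + 1 + 0 = 19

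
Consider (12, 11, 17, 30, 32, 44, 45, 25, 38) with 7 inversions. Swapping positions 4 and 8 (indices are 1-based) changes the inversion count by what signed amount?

Positions 4 and 8 hold 30 and 25; after swapping, the array is [12, 11, 17, 25, 32, 44, 45, 30, 38].
For each element, count later entries that are smaller:
12 → 11 → 1
11 → none → 0
17 → none → 0
25 → none → 0
32 → 30 → 1
44 → 30, 38 → 2
45 → 30, 38 → 2
30 → none → 0
38 → none → 0
Sum: 1 + 0 + 0 + 0 + 1 + 2 + 2 + 0 + 0 = 6
Change: 6 − 7 = -1

-1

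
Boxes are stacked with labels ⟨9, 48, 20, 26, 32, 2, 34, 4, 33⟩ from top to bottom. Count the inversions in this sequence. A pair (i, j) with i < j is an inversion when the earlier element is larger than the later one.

17

For each element, count later entries that are smaller:
9: 2
48: 7
20: 2
26: 2
32: 2
2: 0
34: 2
4: 0
33: 0
Sum: 2 + 7 + 2 + 2 + 2 + 0 + 2 + 0 + 0 = 17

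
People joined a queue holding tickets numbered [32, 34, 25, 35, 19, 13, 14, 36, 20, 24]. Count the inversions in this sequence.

For each element, count later entries that are smaller:
32 → 25, 19, 13, 14, 20, 24 → 6
34 → 25, 19, 13, 14, 20, 24 → 6
25 → 19, 13, 14, 20, 24 → 5
35 → 19, 13, 14, 20, 24 → 5
19 → 13, 14 → 2
13 → none → 0
14 → none → 0
36 → 20, 24 → 2
20 → none → 0
24 → none → 0
Sum: 6 + 6 + 5 + 5 + 2 + 0 + 0 + 2 + 0 + 0 = 26

26 inversions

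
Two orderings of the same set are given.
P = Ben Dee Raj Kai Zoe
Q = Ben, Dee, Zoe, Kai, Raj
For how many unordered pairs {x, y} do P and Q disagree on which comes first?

3

Assign each item its position (1..5) in the first ordering, then rewrite the second ordering as that position sequence:
positions: Ben→1, Dee→2, Raj→3, Kai→4, Zoe→5
second ordering as positions: [1, 2, 5, 4, 3]
Discordant pairs = inversions in this position sequence.
1: 0
2: 0
5: 4, 3 → 2
4: 3 → 1
3: 0
Total: 0 + 0 + 2 + 1 + 0 = 3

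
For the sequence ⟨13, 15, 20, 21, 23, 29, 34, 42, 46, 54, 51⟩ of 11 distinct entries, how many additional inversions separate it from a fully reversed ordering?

54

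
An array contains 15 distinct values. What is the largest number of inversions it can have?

105 inversions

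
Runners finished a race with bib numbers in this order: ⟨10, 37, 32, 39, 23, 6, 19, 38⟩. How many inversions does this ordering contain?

14

Element-by-element contributions:
10: 1
37: 4
32: 3
39: 4
23: 2
6: 0
19: 0
38: 0
Sum: 1 + 4 + 3 + 4 + 2 + 0 + 0 + 0 = 14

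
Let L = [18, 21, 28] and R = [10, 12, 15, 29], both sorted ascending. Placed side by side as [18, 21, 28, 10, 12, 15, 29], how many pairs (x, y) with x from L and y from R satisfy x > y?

Count, for every r in R, how many entries of L exceed r:
r = 10: 18, 21, 28 → 3
r = 12: 18, 21, 28 → 3
r = 15: 18, 21, 28 → 3
r = 29: none → 0
Cross-inversions: 3 + 3 + 3 + 0 = 9

9 cross-inversions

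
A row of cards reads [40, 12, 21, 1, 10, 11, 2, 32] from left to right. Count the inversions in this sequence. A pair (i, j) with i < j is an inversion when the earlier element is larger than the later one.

For each element, count later entries that are smaller:
40: 7
12: 4
21: 4
1: 0
10: 1
11: 1
2: 0
32: 0
Sum: 7 + 4 + 4 + 0 + 1 + 1 + 0 + 0 = 17

There are 17 inversions.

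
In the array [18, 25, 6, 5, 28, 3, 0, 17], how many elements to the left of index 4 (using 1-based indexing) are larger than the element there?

3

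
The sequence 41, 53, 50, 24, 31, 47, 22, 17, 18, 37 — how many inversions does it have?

Count, for each position, how many later elements it exceeds:
41: 6
53: 8
50: 7
24: 3
31: 3
47: 4
22: 2
17: 0
18: 0
37: 0
Sum: 6 + 8 + 7 + 3 + 3 + 4 + 2 + 0 + 0 + 0 = 33

33 out-of-order pairs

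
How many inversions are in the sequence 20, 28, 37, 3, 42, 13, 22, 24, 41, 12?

Element-by-element contributions:
20: 3
28: 5
37: 5
3: 0
42: 5
13: 1
22: 1
24: 1
41: 1
12: 0
Sum: 3 + 5 + 5 + 0 + 5 + 1 + 1 + 1 + 1 + 0 = 22

22 inversions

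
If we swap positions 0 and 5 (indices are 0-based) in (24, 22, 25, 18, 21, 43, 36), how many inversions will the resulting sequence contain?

11 inversions

Positions 0 and 5 hold 24 and 43; after swapping, the array is [43, 22, 25, 18, 21, 24, 36].
Count, for each position, how many later elements it exceeds:
43 → 22, 25, 18, 21, 24, 36 → 6
22 → 18, 21 → 2
25 → 18, 21, 24 → 3
18 → none → 0
21 → none → 0
24 → none → 0
36 → none → 0
Sum: 6 + 2 + 3 + 0 + 0 + 0 + 0 = 11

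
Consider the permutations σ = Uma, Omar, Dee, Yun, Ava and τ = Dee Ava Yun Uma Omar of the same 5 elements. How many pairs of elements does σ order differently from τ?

7 discordant pairs

Assign each item its position (1..5) in the first ordering, then rewrite the second ordering as that position sequence:
positions: Uma→1, Omar→2, Dee→3, Yun→4, Ava→5
second ordering as positions: [3, 5, 4, 1, 2]
Discordant pairs = inversions in this position sequence.
3: 1, 2 → 2
5: 4, 1, 2 → 3
4: 1, 2 → 2
1: 0
2: 0
Total: 2 + 3 + 2 + 0 + 0 = 7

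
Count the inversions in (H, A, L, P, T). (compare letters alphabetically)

Listing every pair i<j with a[i]>a[j] (using 1-based positions):
(1,2): H > A
That's 1 pair.

1 inversion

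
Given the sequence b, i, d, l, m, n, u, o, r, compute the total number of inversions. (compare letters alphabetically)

For each element, count later entries that are smaller:
b → none → 0
i → d → 1
d → none → 0
l → none → 0
m → none → 0
n → none → 0
u → o, r → 2
o → none → 0
r → none → 0
Sum: 0 + 1 + 0 + 0 + 0 + 0 + 2 + 0 + 0 = 3

Inversions: 3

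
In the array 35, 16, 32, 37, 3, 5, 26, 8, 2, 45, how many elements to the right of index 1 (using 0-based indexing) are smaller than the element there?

4 such elements

The element at index 1 is 16.
Elements after it: 32, 37, 3, 5, 26, 8, 2, 45
Those smaller than 16: 3, 5, 8, 2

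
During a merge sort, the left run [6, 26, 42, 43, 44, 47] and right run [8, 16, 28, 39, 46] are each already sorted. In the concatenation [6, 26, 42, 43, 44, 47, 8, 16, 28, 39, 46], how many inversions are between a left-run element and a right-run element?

Take each right-half value and tally the left-half values above it:
r = 8: 26, 42, 43, 44, 47 → 5
r = 16: 26, 42, 43, 44, 47 → 5
r = 28: 42, 43, 44, 47 → 4
r = 39: 42, 43, 44, 47 → 4
r = 46: 47 → 1
Cross-inversions: 5 + 5 + 4 + 4 + 1 = 19

19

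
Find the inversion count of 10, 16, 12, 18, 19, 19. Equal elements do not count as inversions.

1 inversion

Inversion pairs (indices are 1-based):
(2,3): 16 > 12
That's 1 pair.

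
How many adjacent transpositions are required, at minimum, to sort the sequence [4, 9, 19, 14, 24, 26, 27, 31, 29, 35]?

The minimum number of adjacent swaps to sort an array equals its inversion count, since every such swap removes exactly one inversion.
Count inversions — for each element, later elements that are smaller:
4: none → 0
9: none → 0
19: 14 → 1
14: none → 0
24: none → 0
26: none → 0
27: none → 0
31: 29 → 1
29: none → 0
35: none → 0
Total inversions: 0 + 0 + 1 + 0 + 0 + 0 + 0 + 1 + 0 + 0 = 2

2 swaps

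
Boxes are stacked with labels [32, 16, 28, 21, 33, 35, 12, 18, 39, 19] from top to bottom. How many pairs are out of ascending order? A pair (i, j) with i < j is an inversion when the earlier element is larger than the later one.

Count, for each position, how many later elements it exceeds:
32: 6
16: 1
28: 4
21: 3
33: 3
35: 3
12: 0
18: 0
39: 1
19: 0
Sum: 6 + 1 + 4 + 3 + 3 + 3 + 0 + 0 + 1 + 0 = 21

21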